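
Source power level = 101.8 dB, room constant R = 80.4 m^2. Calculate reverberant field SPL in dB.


Given values:
  Lw = 101.8 dB, R = 80.4 m^2
Formula: SPL = Lw + 10 * log10(4 / R)
Compute 4 / R = 4 / 80.4 = 0.049751
Compute 10 * log10(0.049751) = -13.032
SPL = 101.8 + (-13.032) = 88.77

88.77 dB


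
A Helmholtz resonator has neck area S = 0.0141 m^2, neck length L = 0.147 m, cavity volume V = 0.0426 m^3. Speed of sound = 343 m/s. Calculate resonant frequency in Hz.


Given values:
  S = 0.0141 m^2, L = 0.147 m, V = 0.0426 m^3, c = 343 m/s
Formula: f = (c / (2*pi)) * sqrt(S / (V * L))
Compute V * L = 0.0426 * 0.147 = 0.0062622
Compute S / (V * L) = 0.0141 / 0.0062622 = 2.2516
Compute sqrt(2.2516) = 1.500533
Compute c / (2*pi) = 343 / 6.283185 = 54.590148
f = 54.590148 * 1.500533 = 81.91

81.91 Hz


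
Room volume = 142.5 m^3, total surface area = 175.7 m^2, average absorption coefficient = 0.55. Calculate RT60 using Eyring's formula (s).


Given values:
  V = 142.5 m^3, S = 175.7 m^2, alpha = 0.55
Formula: RT60 = 0.161 * V / (-S * ln(1 - alpha))
Compute ln(1 - 0.55) = ln(0.45) = -0.798508
Denominator: -175.7 * -0.798508 = 140.2979
Numerator: 0.161 * 142.5 = 22.9425
RT60 = 22.9425 / 140.2979 = 0.164

0.164 s


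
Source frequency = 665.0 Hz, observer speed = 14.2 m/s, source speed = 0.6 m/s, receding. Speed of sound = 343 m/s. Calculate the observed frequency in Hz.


Given values:
  f_s = 665.0 Hz, v_o = 14.2 m/s, v_s = 0.6 m/s
  Direction: receding
Formula: f_o = f_s * (c - v_o) / (c + v_s)
Numerator: c - v_o = 343 - 14.2 = 328.8
Denominator: c + v_s = 343 + 0.6 = 343.6
f_o = 665.0 * 328.8 / 343.6 = 636.36

636.36 Hz


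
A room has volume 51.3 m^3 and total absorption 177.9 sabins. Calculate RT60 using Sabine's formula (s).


Given values:
  V = 51.3 m^3
  A = 177.9 sabins
Formula: RT60 = 0.161 * V / A
Numerator: 0.161 * 51.3 = 8.2593
RT60 = 8.2593 / 177.9 = 0.046

0.046 s


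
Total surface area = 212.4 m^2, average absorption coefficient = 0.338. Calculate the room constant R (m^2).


Given values:
  S = 212.4 m^2, alpha = 0.338
Formula: R = S * alpha / (1 - alpha)
Numerator: 212.4 * 0.338 = 71.7912
Denominator: 1 - 0.338 = 0.662
R = 71.7912 / 0.662 = 108.45

108.45 m^2


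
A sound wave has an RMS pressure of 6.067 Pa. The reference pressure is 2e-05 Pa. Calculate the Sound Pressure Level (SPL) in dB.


Given values:
  p = 6.067 Pa
  p_ref = 2e-05 Pa
Formula: SPL = 20 * log10(p / p_ref)
Compute ratio: p / p_ref = 6.067 / 2e-05 = 303350
Compute log10: log10(303350) = 5.481944
Multiply: SPL = 20 * 5.481944 = 109.64

109.64 dB


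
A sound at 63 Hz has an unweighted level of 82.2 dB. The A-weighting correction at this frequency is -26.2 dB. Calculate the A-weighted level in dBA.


Given values:
  SPL = 82.2 dB
  A-weighting at 63 Hz = -26.2 dB
Formula: L_A = SPL + A_weight
L_A = 82.2 + (-26.2)
L_A = 56.0

56.0 dBA


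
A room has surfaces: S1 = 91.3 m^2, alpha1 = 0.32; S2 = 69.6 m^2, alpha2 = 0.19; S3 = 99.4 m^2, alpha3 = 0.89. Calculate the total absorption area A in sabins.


Given surfaces:
  Surface 1: 91.3 * 0.32 = 29.216
  Surface 2: 69.6 * 0.19 = 13.224
  Surface 3: 99.4 * 0.89 = 88.466
Formula: A = sum(Si * alpha_i)
A = 29.216 + 13.224 + 88.466
A = 130.91

130.91 sabins


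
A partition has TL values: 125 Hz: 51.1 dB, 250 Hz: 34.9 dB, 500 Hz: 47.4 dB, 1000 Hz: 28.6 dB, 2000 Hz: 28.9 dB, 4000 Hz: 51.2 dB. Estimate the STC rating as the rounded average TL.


Given TL values at each frequency:
  125 Hz: 51.1 dB
  250 Hz: 34.9 dB
  500 Hz: 47.4 dB
  1000 Hz: 28.6 dB
  2000 Hz: 28.9 dB
  4000 Hz: 51.2 dB
Formula: STC ~ round(average of TL values)
Sum = 51.1 + 34.9 + 47.4 + 28.6 + 28.9 + 51.2 = 242.1
Average = 242.1 / 6 = 40.35
Rounded: 40

40


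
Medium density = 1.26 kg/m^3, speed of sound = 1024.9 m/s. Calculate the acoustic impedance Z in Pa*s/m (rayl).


Given values:
  rho = 1.26 kg/m^3
  c = 1024.9 m/s
Formula: Z = rho * c
Z = 1.26 * 1024.9
Z = 1291.37

1291.37 rayl


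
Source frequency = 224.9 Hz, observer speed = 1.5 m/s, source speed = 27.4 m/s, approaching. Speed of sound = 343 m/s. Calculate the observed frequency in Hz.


Given values:
  f_s = 224.9 Hz, v_o = 1.5 m/s, v_s = 27.4 m/s
  Direction: approaching
Formula: f_o = f_s * (c + v_o) / (c - v_s)
Numerator: c + v_o = 343 + 1.5 = 344.5
Denominator: c - v_s = 343 - 27.4 = 315.6
f_o = 224.9 * 344.5 / 315.6 = 245.49

245.49 Hz


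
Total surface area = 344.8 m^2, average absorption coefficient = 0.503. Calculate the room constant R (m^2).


Given values:
  S = 344.8 m^2, alpha = 0.503
Formula: R = S * alpha / (1 - alpha)
Numerator: 344.8 * 0.503 = 173.4344
Denominator: 1 - 0.503 = 0.497
R = 173.4344 / 0.497 = 348.96

348.96 m^2


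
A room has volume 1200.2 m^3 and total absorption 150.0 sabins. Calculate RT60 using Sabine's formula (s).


Given values:
  V = 1200.2 m^3
  A = 150.0 sabins
Formula: RT60 = 0.161 * V / A
Numerator: 0.161 * 1200.2 = 193.2322
RT60 = 193.2322 / 150.0 = 1.288

1.288 s


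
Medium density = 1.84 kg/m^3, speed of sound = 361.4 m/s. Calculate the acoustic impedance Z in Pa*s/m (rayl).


Given values:
  rho = 1.84 kg/m^3
  c = 361.4 m/s
Formula: Z = rho * c
Z = 1.84 * 361.4
Z = 664.98

664.98 rayl


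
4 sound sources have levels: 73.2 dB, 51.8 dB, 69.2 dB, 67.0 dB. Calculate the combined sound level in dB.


Formula: L_total = 10 * log10( sum(10^(Li/10)) )
  Source 1: 10^(73.2/10) = 20892961.3085
  Source 2: 10^(51.8/10) = 151356.1248
  Source 3: 10^(69.2/10) = 8317637.711
  Source 4: 10^(67.0/10) = 5011872.3363
Sum of linear values = 34373827.4806
L_total = 10 * log10(34373827.4806) = 75.36

75.36 dB


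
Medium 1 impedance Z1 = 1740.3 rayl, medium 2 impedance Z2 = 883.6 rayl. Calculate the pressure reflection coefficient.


Given values:
  Z1 = 1740.3 rayl, Z2 = 883.6 rayl
Formula: R = (Z2 - Z1) / (Z2 + Z1)
Numerator: Z2 - Z1 = 883.6 - 1740.3 = -856.7
Denominator: Z2 + Z1 = 883.6 + 1740.3 = 2623.9
R = -856.7 / 2623.9 = -0.3265

-0.3265


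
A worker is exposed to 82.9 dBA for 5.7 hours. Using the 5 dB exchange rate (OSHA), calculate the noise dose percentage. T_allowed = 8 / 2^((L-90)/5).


Given values:
  L = 82.9 dBA, T = 5.7 hours
Formula: T_allowed = 8 / 2^((L - 90) / 5)
Compute exponent: (82.9 - 90) / 5 = -1.42
Compute 2^(-1.42) = 0.373712
T_allowed = 8 / 0.373712 = 21.406859 hours
Dose = (T / T_allowed) * 100
Dose = (5.7 / 21.406859) * 100 = 26.63

26.63 %


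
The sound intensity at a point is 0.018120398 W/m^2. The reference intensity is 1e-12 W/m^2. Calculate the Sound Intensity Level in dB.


Given values:
  I = 0.018120398 W/m^2
  I_ref = 1e-12 W/m^2
Formula: SIL = 10 * log10(I / I_ref)
Compute ratio: I / I_ref = 18120398000
Compute log10: log10(18120398000) = 10.258168
Multiply: SIL = 10 * 10.258168 = 102.58

102.58 dB


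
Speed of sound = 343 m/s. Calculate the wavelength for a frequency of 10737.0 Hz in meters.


Given values:
  c = 343 m/s, f = 10737.0 Hz
Formula: lambda = c / f
lambda = 343 / 10737.0
lambda = 0.0319

0.0319 m


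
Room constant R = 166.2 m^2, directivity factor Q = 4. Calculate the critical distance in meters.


Given values:
  R = 166.2 m^2, Q = 4
Formula: d_c = 0.141 * sqrt(Q * R)
Compute Q * R = 4 * 166.2 = 664.8
Compute sqrt(664.8) = 25.7837
d_c = 0.141 * 25.7837 = 3.636

3.636 m


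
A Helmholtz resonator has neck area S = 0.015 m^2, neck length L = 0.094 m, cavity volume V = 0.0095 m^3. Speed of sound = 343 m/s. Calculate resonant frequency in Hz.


Given values:
  S = 0.015 m^2, L = 0.094 m, V = 0.0095 m^3, c = 343 m/s
Formula: f = (c / (2*pi)) * sqrt(S / (V * L))
Compute V * L = 0.0095 * 0.094 = 0.000893
Compute S / (V * L) = 0.015 / 0.000893 = 16.7973
Compute sqrt(16.7973) = 4.098451
Compute c / (2*pi) = 343 / 6.283185 = 54.590148
f = 54.590148 * 4.098451 = 223.74

223.74 Hz


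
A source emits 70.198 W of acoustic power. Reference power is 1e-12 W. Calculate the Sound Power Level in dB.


Given values:
  W = 70.198 W
  W_ref = 1e-12 W
Formula: SWL = 10 * log10(W / W_ref)
Compute ratio: W / W_ref = 70198000000000
Compute log10: log10(70198000000000) = 13.846325
Multiply: SWL = 10 * 13.846325 = 138.46

138.46 dB


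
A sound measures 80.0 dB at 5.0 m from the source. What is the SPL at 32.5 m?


Given values:
  SPL1 = 80.0 dB, r1 = 5.0 m, r2 = 32.5 m
Formula: SPL2 = SPL1 - 20 * log10(r2 / r1)
Compute ratio: r2 / r1 = 32.5 / 5.0 = 6.5
Compute log10: log10(6.5) = 0.812913
Compute drop: 20 * 0.812913 = 16.2583
SPL2 = 80.0 - 16.2583 = 63.74

63.74 dB


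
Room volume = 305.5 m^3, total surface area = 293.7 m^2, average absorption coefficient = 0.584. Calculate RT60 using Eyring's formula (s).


Given values:
  V = 305.5 m^3, S = 293.7 m^2, alpha = 0.584
Formula: RT60 = 0.161 * V / (-S * ln(1 - alpha))
Compute ln(1 - 0.584) = ln(0.416) = -0.87707
Denominator: -293.7 * -0.87707 = 257.5955
Numerator: 0.161 * 305.5 = 49.1855
RT60 = 49.1855 / 257.5955 = 0.191

0.191 s


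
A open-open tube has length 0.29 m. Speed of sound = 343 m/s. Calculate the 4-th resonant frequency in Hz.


Given values:
  Tube type: open-open, L = 0.29 m, c = 343 m/s, n = 4
Formula: f_n = n * c / (2 * L)
Compute 2 * L = 2 * 0.29 = 0.58
f = 4 * 343 / 0.58
f = 2365.52

2365.52 Hz


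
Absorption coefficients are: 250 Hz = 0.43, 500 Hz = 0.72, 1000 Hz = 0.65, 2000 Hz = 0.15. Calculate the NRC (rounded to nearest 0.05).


Given values:
  a_250 = 0.43, a_500 = 0.72
  a_1000 = 0.65, a_2000 = 0.15
Formula: NRC = (a250 + a500 + a1000 + a2000) / 4
Sum = 0.43 + 0.72 + 0.65 + 0.15 = 1.95
NRC = 1.95 / 4 = 0.4875
Rounded to nearest 0.05: 0.5

0.5


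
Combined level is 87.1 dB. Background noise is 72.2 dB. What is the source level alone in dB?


Given values:
  L_total = 87.1 dB, L_bg = 72.2 dB
Formula: L_source = 10 * log10(10^(L_total/10) - 10^(L_bg/10))
Convert to linear:
  10^(87.1/10) = 512861383.9914
  10^(72.2/10) = 16595869.0744
Difference: 512861383.9914 - 16595869.0744 = 496265514.917
L_source = 10 * log10(496265514.917) = 86.96

86.96 dB


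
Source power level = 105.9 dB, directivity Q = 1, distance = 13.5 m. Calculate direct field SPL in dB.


Given values:
  Lw = 105.9 dB, Q = 1, r = 13.5 m
Formula: SPL = Lw + 10 * log10(Q / (4 * pi * r^2))
Compute 4 * pi * r^2 = 4 * pi * 13.5^2 = 2290.221
Compute Q / denom = 1 / 2290.221 = 0.00043664
Compute 10 * log10(0.00043664) = -33.5988
SPL = 105.9 + (-33.5988) = 72.3

72.3 dB


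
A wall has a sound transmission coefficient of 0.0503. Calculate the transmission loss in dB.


Given values:
  tau = 0.0503
Formula: TL = 10 * log10(1 / tau)
Compute 1 / tau = 1 / 0.0503 = 19.8807
Compute log10(19.8807) = 1.298432
TL = 10 * 1.298432 = 12.98

12.98 dB


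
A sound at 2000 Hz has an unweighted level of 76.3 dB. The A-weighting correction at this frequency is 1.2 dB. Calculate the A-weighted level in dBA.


Given values:
  SPL = 76.3 dB
  A-weighting at 2000 Hz = 1.2 dB
Formula: L_A = SPL + A_weight
L_A = 76.3 + (1.2)
L_A = 77.5

77.5 dBA


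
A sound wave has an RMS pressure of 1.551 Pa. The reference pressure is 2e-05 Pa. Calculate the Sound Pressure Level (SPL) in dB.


Given values:
  p = 1.551 Pa
  p_ref = 2e-05 Pa
Formula: SPL = 20 * log10(p / p_ref)
Compute ratio: p / p_ref = 1.551 / 2e-05 = 77550
Compute log10: log10(77550) = 4.889582
Multiply: SPL = 20 * 4.889582 = 97.79

97.79 dB


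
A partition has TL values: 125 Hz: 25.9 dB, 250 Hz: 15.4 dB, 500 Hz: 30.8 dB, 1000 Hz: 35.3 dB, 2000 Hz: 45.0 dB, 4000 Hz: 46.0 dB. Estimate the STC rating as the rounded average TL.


Given TL values at each frequency:
  125 Hz: 25.9 dB
  250 Hz: 15.4 dB
  500 Hz: 30.8 dB
  1000 Hz: 35.3 dB
  2000 Hz: 45.0 dB
  4000 Hz: 46.0 dB
Formula: STC ~ round(average of TL values)
Sum = 25.9 + 15.4 + 30.8 + 35.3 + 45.0 + 46.0 = 198.4
Average = 198.4 / 6 = 33.07
Rounded: 33

33


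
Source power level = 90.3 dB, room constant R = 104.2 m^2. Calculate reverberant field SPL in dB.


Given values:
  Lw = 90.3 dB, R = 104.2 m^2
Formula: SPL = Lw + 10 * log10(4 / R)
Compute 4 / R = 4 / 104.2 = 0.038388
Compute 10 * log10(0.038388) = -14.158
SPL = 90.3 + (-14.158) = 76.14

76.14 dB


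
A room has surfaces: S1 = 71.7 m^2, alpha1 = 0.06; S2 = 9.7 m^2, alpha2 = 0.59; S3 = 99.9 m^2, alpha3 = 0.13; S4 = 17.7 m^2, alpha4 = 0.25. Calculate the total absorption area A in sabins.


Given surfaces:
  Surface 1: 71.7 * 0.06 = 4.302
  Surface 2: 9.7 * 0.59 = 5.723
  Surface 3: 99.9 * 0.13 = 12.987
  Surface 4: 17.7 * 0.25 = 4.425
Formula: A = sum(Si * alpha_i)
A = 4.302 + 5.723 + 12.987 + 4.425
A = 27.44

27.44 sabins


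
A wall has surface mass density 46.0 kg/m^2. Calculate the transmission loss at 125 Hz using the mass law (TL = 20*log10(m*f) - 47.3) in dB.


Given values:
  m = 46.0 kg/m^2, f = 125 Hz
Formula: TL = 20 * log10(m * f) - 47.3
Compute m * f = 46.0 * 125 = 5750.0
Compute log10(5750.0) = 3.759668
Compute 20 * 3.759668 = 75.1934
TL = 75.1934 - 47.3 = 27.89

27.89 dB


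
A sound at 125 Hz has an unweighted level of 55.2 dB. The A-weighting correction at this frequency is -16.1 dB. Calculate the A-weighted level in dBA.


Given values:
  SPL = 55.2 dB
  A-weighting at 125 Hz = -16.1 dB
Formula: L_A = SPL + A_weight
L_A = 55.2 + (-16.1)
L_A = 39.1

39.1 dBA


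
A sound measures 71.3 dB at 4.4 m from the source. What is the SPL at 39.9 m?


Given values:
  SPL1 = 71.3 dB, r1 = 4.4 m, r2 = 39.9 m
Formula: SPL2 = SPL1 - 20 * log10(r2 / r1)
Compute ratio: r2 / r1 = 39.9 / 4.4 = 9.0682
Compute log10: log10(9.0682) = 0.957521
Compute drop: 20 * 0.957521 = 19.1504
SPL2 = 71.3 - 19.1504 = 52.15

52.15 dB


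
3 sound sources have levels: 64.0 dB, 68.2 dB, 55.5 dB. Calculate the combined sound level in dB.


Formula: L_total = 10 * log10( sum(10^(Li/10)) )
  Source 1: 10^(64.0/10) = 2511886.4315
  Source 2: 10^(68.2/10) = 6606934.4801
  Source 3: 10^(55.5/10) = 354813.3892
Sum of linear values = 9473634.3008
L_total = 10 * log10(9473634.3008) = 69.77

69.77 dB


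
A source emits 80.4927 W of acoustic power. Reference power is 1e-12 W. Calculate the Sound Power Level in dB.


Given values:
  W = 80.4927 W
  W_ref = 1e-12 W
Formula: SWL = 10 * log10(W / W_ref)
Compute ratio: W / W_ref = 80492700000000
Compute log10: log10(80492700000000) = 13.905756
Multiply: SWL = 10 * 13.905756 = 139.06

139.06 dB


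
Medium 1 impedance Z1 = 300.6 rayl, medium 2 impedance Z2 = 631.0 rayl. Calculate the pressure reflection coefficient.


Given values:
  Z1 = 300.6 rayl, Z2 = 631.0 rayl
Formula: R = (Z2 - Z1) / (Z2 + Z1)
Numerator: Z2 - Z1 = 631.0 - 300.6 = 330.4
Denominator: Z2 + Z1 = 631.0 + 300.6 = 931.6
R = 330.4 / 931.6 = 0.3547

0.3547


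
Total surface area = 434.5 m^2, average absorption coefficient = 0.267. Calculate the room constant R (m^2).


Given values:
  S = 434.5 m^2, alpha = 0.267
Formula: R = S * alpha / (1 - alpha)
Numerator: 434.5 * 0.267 = 116.0115
Denominator: 1 - 0.267 = 0.733
R = 116.0115 / 0.733 = 158.27

158.27 m^2


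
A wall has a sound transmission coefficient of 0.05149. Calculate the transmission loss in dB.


Given values:
  tau = 0.05149
Formula: TL = 10 * log10(1 / tau)
Compute 1 / tau = 1 / 0.05149 = 19.4212
Compute log10(19.4212) = 1.288276
TL = 10 * 1.288276 = 12.88

12.88 dB


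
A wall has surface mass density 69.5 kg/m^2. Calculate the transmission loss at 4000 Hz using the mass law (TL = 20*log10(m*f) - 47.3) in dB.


Given values:
  m = 69.5 kg/m^2, f = 4000 Hz
Formula: TL = 20 * log10(m * f) - 47.3
Compute m * f = 69.5 * 4000 = 278000.0
Compute log10(278000.0) = 5.444045
Compute 20 * 5.444045 = 108.8809
TL = 108.8809 - 47.3 = 61.58

61.58 dB


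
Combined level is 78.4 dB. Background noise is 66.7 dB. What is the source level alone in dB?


Given values:
  L_total = 78.4 dB, L_bg = 66.7 dB
Formula: L_source = 10 * log10(10^(L_total/10) - 10^(L_bg/10))
Convert to linear:
  10^(78.4/10) = 69183097.0919
  10^(66.7/10) = 4677351.4129
Difference: 69183097.0919 - 4677351.4129 = 64505745.679
L_source = 10 * log10(64505745.679) = 78.1

78.1 dB


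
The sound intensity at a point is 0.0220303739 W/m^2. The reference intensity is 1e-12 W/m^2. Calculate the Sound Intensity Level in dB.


Given values:
  I = 0.0220303739 W/m^2
  I_ref = 1e-12 W/m^2
Formula: SIL = 10 * log10(I / I_ref)
Compute ratio: I / I_ref = 22030373900
Compute log10: log10(22030373900) = 10.343022
Multiply: SIL = 10 * 10.343022 = 103.43

103.43 dB


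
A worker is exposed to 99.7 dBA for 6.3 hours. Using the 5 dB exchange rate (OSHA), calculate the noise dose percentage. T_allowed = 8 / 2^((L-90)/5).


Given values:
  L = 99.7 dBA, T = 6.3 hours
Formula: T_allowed = 8 / 2^((L - 90) / 5)
Compute exponent: (99.7 - 90) / 5 = 1.94
Compute 2^(1.94) = 3.837056
T_allowed = 8 / 3.837056 = 2.084932 hours
Dose = (T / T_allowed) * 100
Dose = (6.3 / 2.084932) * 100 = 302.17

302.17 %


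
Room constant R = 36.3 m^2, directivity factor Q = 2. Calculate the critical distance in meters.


Given values:
  R = 36.3 m^2, Q = 2
Formula: d_c = 0.141 * sqrt(Q * R)
Compute Q * R = 2 * 36.3 = 72.6
Compute sqrt(72.6) = 8.5206
d_c = 0.141 * 8.5206 = 1.201

1.201 m


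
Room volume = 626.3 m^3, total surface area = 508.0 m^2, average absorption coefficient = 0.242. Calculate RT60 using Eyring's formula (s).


Given values:
  V = 626.3 m^3, S = 508.0 m^2, alpha = 0.242
Formula: RT60 = 0.161 * V / (-S * ln(1 - alpha))
Compute ln(1 - 0.242) = ln(0.758) = -0.277072
Denominator: -508.0 * -0.277072 = 140.7526
Numerator: 0.161 * 626.3 = 100.8343
RT60 = 100.8343 / 140.7526 = 0.716

0.716 s


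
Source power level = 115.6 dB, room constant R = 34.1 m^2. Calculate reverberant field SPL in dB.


Given values:
  Lw = 115.6 dB, R = 34.1 m^2
Formula: SPL = Lw + 10 * log10(4 / R)
Compute 4 / R = 4 / 34.1 = 0.117302
Compute 10 * log10(0.117302) = -9.3069
SPL = 115.6 + (-9.3069) = 106.29

106.29 dB


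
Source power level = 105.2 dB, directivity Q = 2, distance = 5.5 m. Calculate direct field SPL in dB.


Given values:
  Lw = 105.2 dB, Q = 2, r = 5.5 m
Formula: SPL = Lw + 10 * log10(Q / (4 * pi * r^2))
Compute 4 * pi * r^2 = 4 * pi * 5.5^2 = 380.1327
Compute Q / denom = 2 / 380.1327 = 0.00526132
Compute 10 * log10(0.00526132) = -22.7891
SPL = 105.2 + (-22.7891) = 82.41

82.41 dB


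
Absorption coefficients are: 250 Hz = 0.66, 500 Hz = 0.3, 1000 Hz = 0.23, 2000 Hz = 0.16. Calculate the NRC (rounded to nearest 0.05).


Given values:
  a_250 = 0.66, a_500 = 0.3
  a_1000 = 0.23, a_2000 = 0.16
Formula: NRC = (a250 + a500 + a1000 + a2000) / 4
Sum = 0.66 + 0.3 + 0.23 + 0.16 = 1.35
NRC = 1.35 / 4 = 0.3375
Rounded to nearest 0.05: 0.35

0.35


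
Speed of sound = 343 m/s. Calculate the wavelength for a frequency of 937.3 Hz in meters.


Given values:
  c = 343 m/s, f = 937.3 Hz
Formula: lambda = c / f
lambda = 343 / 937.3
lambda = 0.3659

0.3659 m


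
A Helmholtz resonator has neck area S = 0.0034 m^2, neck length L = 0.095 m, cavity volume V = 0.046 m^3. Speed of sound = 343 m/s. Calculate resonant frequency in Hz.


Given values:
  S = 0.0034 m^2, L = 0.095 m, V = 0.046 m^3, c = 343 m/s
Formula: f = (c / (2*pi)) * sqrt(S / (V * L))
Compute V * L = 0.046 * 0.095 = 0.00437
Compute S / (V * L) = 0.0034 / 0.00437 = 0.778
Compute sqrt(0.778) = 0.882043
Compute c / (2*pi) = 343 / 6.283185 = 54.590148
f = 54.590148 * 0.882043 = 48.15

48.15 Hz


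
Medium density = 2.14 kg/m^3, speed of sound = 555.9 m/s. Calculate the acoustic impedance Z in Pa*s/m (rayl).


Given values:
  rho = 2.14 kg/m^3
  c = 555.9 m/s
Formula: Z = rho * c
Z = 2.14 * 555.9
Z = 1189.63

1189.63 rayl


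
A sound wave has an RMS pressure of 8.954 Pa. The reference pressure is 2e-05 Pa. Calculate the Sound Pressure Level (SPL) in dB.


Given values:
  p = 8.954 Pa
  p_ref = 2e-05 Pa
Formula: SPL = 20 * log10(p / p_ref)
Compute ratio: p / p_ref = 8.954 / 2e-05 = 447700
Compute log10: log10(447700) = 5.650987
Multiply: SPL = 20 * 5.650987 = 113.02

113.02 dB


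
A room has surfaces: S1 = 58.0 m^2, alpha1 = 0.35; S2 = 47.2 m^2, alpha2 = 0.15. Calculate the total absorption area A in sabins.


Given surfaces:
  Surface 1: 58.0 * 0.35 = 20.3
  Surface 2: 47.2 * 0.15 = 7.08
Formula: A = sum(Si * alpha_i)
A = 20.3 + 7.08
A = 27.38

27.38 sabins


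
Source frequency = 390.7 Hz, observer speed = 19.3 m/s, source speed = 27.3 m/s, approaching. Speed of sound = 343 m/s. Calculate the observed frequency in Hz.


Given values:
  f_s = 390.7 Hz, v_o = 19.3 m/s, v_s = 27.3 m/s
  Direction: approaching
Formula: f_o = f_s * (c + v_o) / (c - v_s)
Numerator: c + v_o = 343 + 19.3 = 362.3
Denominator: c - v_s = 343 - 27.3 = 315.7
f_o = 390.7 * 362.3 / 315.7 = 448.37

448.37 Hz


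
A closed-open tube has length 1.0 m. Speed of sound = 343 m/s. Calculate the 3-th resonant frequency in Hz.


Given values:
  Tube type: closed-open, L = 1.0 m, c = 343 m/s, n = 3
Formula: f_n = (2n - 1) * c / (4 * L)
Compute 2n - 1 = 2*3 - 1 = 5
Compute 4 * L = 4 * 1.0 = 4.0
f = 5 * 343 / 4.0
f = 428.75

428.75 Hz


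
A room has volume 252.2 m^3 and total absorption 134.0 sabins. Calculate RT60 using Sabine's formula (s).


Given values:
  V = 252.2 m^3
  A = 134.0 sabins
Formula: RT60 = 0.161 * V / A
Numerator: 0.161 * 252.2 = 40.6042
RT60 = 40.6042 / 134.0 = 0.303

0.303 s


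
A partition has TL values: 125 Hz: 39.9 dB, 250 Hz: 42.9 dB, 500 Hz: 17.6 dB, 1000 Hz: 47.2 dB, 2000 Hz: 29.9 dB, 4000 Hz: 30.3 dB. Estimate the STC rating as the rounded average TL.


Given TL values at each frequency:
  125 Hz: 39.9 dB
  250 Hz: 42.9 dB
  500 Hz: 17.6 dB
  1000 Hz: 47.2 dB
  2000 Hz: 29.9 dB
  4000 Hz: 30.3 dB
Formula: STC ~ round(average of TL values)
Sum = 39.9 + 42.9 + 17.6 + 47.2 + 29.9 + 30.3 = 207.8
Average = 207.8 / 6 = 34.63
Rounded: 35

35


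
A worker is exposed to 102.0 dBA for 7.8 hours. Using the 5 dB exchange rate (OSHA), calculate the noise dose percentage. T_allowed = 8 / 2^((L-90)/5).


Given values:
  L = 102.0 dBA, T = 7.8 hours
Formula: T_allowed = 8 / 2^((L - 90) / 5)
Compute exponent: (102.0 - 90) / 5 = 2.4
Compute 2^(2.4) = 5.278032
T_allowed = 8 / 5.278032 = 1.515716 hours
Dose = (T / T_allowed) * 100
Dose = (7.8 / 1.515716) * 100 = 514.61

514.61 %


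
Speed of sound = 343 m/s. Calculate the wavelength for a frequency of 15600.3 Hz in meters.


Given values:
  c = 343 m/s, f = 15600.3 Hz
Formula: lambda = c / f
lambda = 343 / 15600.3
lambda = 0.022

0.022 m


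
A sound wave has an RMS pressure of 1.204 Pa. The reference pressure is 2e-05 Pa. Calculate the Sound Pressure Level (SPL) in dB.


Given values:
  p = 1.204 Pa
  p_ref = 2e-05 Pa
Formula: SPL = 20 * log10(p / p_ref)
Compute ratio: p / p_ref = 1.204 / 2e-05 = 60200
Compute log10: log10(60200) = 4.779596
Multiply: SPL = 20 * 4.779596 = 95.59

95.59 dB


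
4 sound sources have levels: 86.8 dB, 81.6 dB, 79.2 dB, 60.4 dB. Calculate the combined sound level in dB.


Formula: L_total = 10 * log10( sum(10^(Li/10)) )
  Source 1: 10^(86.8/10) = 478630092.3226
  Source 2: 10^(81.6/10) = 144543977.0746
  Source 3: 10^(79.2/10) = 83176377.1103
  Source 4: 10^(60.4/10) = 1096478.1961
Sum of linear values = 707446924.7036
L_total = 10 * log10(707446924.7036) = 88.5

88.5 dB


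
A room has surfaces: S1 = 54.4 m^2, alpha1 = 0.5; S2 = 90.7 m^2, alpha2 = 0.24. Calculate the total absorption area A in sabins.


Given surfaces:
  Surface 1: 54.4 * 0.5 = 27.2
  Surface 2: 90.7 * 0.24 = 21.768
Formula: A = sum(Si * alpha_i)
A = 27.2 + 21.768
A = 48.97

48.97 sabins


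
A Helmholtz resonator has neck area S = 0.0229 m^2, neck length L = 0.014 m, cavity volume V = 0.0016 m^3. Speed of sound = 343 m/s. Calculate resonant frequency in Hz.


Given values:
  S = 0.0229 m^2, L = 0.014 m, V = 0.0016 m^3, c = 343 m/s
Formula: f = (c / (2*pi)) * sqrt(S / (V * L))
Compute V * L = 0.0016 * 0.014 = 2.24e-05
Compute S / (V * L) = 0.0229 / 2.24e-05 = 1022.3214
Compute sqrt(1022.3214) = 31.973761
Compute c / (2*pi) = 343 / 6.283185 = 54.590148
f = 54.590148 * 31.973761 = 1745.45

1745.45 Hz


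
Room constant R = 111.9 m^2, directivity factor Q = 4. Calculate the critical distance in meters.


Given values:
  R = 111.9 m^2, Q = 4
Formula: d_c = 0.141 * sqrt(Q * R)
Compute Q * R = 4 * 111.9 = 447.6
Compute sqrt(447.6) = 21.1566
d_c = 0.141 * 21.1566 = 2.983

2.983 m


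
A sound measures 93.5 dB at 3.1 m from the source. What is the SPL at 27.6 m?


Given values:
  SPL1 = 93.5 dB, r1 = 3.1 m, r2 = 27.6 m
Formula: SPL2 = SPL1 - 20 * log10(r2 / r1)
Compute ratio: r2 / r1 = 27.6 / 3.1 = 8.9032
Compute log10: log10(8.9032) = 0.949546
Compute drop: 20 * 0.949546 = 18.9909
SPL2 = 93.5 - 18.9909 = 74.51

74.51 dB


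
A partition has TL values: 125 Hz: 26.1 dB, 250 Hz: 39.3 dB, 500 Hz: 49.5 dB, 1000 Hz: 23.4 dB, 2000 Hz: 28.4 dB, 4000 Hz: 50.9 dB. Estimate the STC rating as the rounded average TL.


Given TL values at each frequency:
  125 Hz: 26.1 dB
  250 Hz: 39.3 dB
  500 Hz: 49.5 dB
  1000 Hz: 23.4 dB
  2000 Hz: 28.4 dB
  4000 Hz: 50.9 dB
Formula: STC ~ round(average of TL values)
Sum = 26.1 + 39.3 + 49.5 + 23.4 + 28.4 + 50.9 = 217.6
Average = 217.6 / 6 = 36.27
Rounded: 36

36


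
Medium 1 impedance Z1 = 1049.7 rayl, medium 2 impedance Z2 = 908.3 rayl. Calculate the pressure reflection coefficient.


Given values:
  Z1 = 1049.7 rayl, Z2 = 908.3 rayl
Formula: R = (Z2 - Z1) / (Z2 + Z1)
Numerator: Z2 - Z1 = 908.3 - 1049.7 = -141.4
Denominator: Z2 + Z1 = 908.3 + 1049.7 = 1958.0
R = -141.4 / 1958.0 = -0.0722

-0.0722


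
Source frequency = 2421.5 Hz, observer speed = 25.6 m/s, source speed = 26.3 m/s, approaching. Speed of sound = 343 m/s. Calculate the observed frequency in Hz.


Given values:
  f_s = 2421.5 Hz, v_o = 25.6 m/s, v_s = 26.3 m/s
  Direction: approaching
Formula: f_o = f_s * (c + v_o) / (c - v_s)
Numerator: c + v_o = 343 + 25.6 = 368.6
Denominator: c - v_s = 343 - 26.3 = 316.7
f_o = 2421.5 * 368.6 / 316.7 = 2818.33

2818.33 Hz


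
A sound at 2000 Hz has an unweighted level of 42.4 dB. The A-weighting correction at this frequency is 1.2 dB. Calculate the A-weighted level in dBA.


Given values:
  SPL = 42.4 dB
  A-weighting at 2000 Hz = 1.2 dB
Formula: L_A = SPL + A_weight
L_A = 42.4 + (1.2)
L_A = 43.6

43.6 dBA


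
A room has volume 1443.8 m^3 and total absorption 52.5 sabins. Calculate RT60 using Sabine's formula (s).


Given values:
  V = 1443.8 m^3
  A = 52.5 sabins
Formula: RT60 = 0.161 * V / A
Numerator: 0.161 * 1443.8 = 232.4518
RT60 = 232.4518 / 52.5 = 4.428

4.428 s


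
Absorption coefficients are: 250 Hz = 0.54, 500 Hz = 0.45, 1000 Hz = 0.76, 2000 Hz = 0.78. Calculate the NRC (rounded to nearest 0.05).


Given values:
  a_250 = 0.54, a_500 = 0.45
  a_1000 = 0.76, a_2000 = 0.78
Formula: NRC = (a250 + a500 + a1000 + a2000) / 4
Sum = 0.54 + 0.45 + 0.76 + 0.78 = 2.53
NRC = 2.53 / 4 = 0.6325
Rounded to nearest 0.05: 0.65

0.65


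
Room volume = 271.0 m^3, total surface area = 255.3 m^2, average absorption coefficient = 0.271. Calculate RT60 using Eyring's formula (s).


Given values:
  V = 271.0 m^3, S = 255.3 m^2, alpha = 0.271
Formula: RT60 = 0.161 * V / (-S * ln(1 - alpha))
Compute ln(1 - 0.271) = ln(0.729) = -0.316082
Denominator: -255.3 * -0.316082 = 80.6957
Numerator: 0.161 * 271.0 = 43.631
RT60 = 43.631 / 80.6957 = 0.541

0.541 s


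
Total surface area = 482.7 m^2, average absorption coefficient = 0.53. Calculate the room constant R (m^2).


Given values:
  S = 482.7 m^2, alpha = 0.53
Formula: R = S * alpha / (1 - alpha)
Numerator: 482.7 * 0.53 = 255.831
Denominator: 1 - 0.53 = 0.47
R = 255.831 / 0.47 = 544.32

544.32 m^2


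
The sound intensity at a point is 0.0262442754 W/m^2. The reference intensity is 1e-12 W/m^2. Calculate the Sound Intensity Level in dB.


Given values:
  I = 0.0262442754 W/m^2
  I_ref = 1e-12 W/m^2
Formula: SIL = 10 * log10(I / I_ref)
Compute ratio: I / I_ref = 26244275400
Compute log10: log10(26244275400) = 10.419035
Multiply: SIL = 10 * 10.419035 = 104.19

104.19 dB


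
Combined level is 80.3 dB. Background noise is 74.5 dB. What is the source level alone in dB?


Given values:
  L_total = 80.3 dB, L_bg = 74.5 dB
Formula: L_source = 10 * log10(10^(L_total/10) - 10^(L_bg/10))
Convert to linear:
  10^(80.3/10) = 107151930.5238
  10^(74.5/10) = 28183829.3126
Difference: 107151930.5238 - 28183829.3126 = 78968101.2112
L_source = 10 * log10(78968101.2112) = 78.97

78.97 dB


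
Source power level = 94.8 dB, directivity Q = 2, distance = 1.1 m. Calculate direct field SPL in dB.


Given values:
  Lw = 94.8 dB, Q = 2, r = 1.1 m
Formula: SPL = Lw + 10 * log10(Q / (4 * pi * r^2))
Compute 4 * pi * r^2 = 4 * pi * 1.1^2 = 15.2053
Compute Q / denom = 2 / 15.2053 = 0.13153308
Compute 10 * log10(0.13153308) = -8.8097
SPL = 94.8 + (-8.8097) = 85.99

85.99 dB


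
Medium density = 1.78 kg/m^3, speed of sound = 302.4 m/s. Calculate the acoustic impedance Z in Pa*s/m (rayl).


Given values:
  rho = 1.78 kg/m^3
  c = 302.4 m/s
Formula: Z = rho * c
Z = 1.78 * 302.4
Z = 538.27

538.27 rayl


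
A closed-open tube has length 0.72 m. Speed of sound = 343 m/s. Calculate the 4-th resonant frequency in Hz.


Given values:
  Tube type: closed-open, L = 0.72 m, c = 343 m/s, n = 4
Formula: f_n = (2n - 1) * c / (4 * L)
Compute 2n - 1 = 2*4 - 1 = 7
Compute 4 * L = 4 * 0.72 = 2.88
f = 7 * 343 / 2.88
f = 833.68

833.68 Hz


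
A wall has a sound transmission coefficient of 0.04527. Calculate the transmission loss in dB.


Given values:
  tau = 0.04527
Formula: TL = 10 * log10(1 / tau)
Compute 1 / tau = 1 / 0.04527 = 22.0897
Compute log10(22.0897) = 1.34419
TL = 10 * 1.34419 = 13.44

13.44 dB


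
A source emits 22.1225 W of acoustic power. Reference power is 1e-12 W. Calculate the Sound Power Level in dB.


Given values:
  W = 22.1225 W
  W_ref = 1e-12 W
Formula: SWL = 10 * log10(W / W_ref)
Compute ratio: W / W_ref = 22122500000000
Compute log10: log10(22122500000000) = 13.344834
Multiply: SWL = 10 * 13.344834 = 133.45

133.45 dB


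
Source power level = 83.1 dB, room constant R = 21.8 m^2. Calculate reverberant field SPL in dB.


Given values:
  Lw = 83.1 dB, R = 21.8 m^2
Formula: SPL = Lw + 10 * log10(4 / R)
Compute 4 / R = 4 / 21.8 = 0.183486
Compute 10 * log10(0.183486) = -7.364
SPL = 83.1 + (-7.364) = 75.74

75.74 dB


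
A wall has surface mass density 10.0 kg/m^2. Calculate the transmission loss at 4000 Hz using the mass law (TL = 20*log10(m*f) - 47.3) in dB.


Given values:
  m = 10.0 kg/m^2, f = 4000 Hz
Formula: TL = 20 * log10(m * f) - 47.3
Compute m * f = 10.0 * 4000 = 40000.0
Compute log10(40000.0) = 4.60206
Compute 20 * 4.60206 = 92.0412
TL = 92.0412 - 47.3 = 44.74

44.74 dB


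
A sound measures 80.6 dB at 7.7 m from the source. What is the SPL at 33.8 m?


Given values:
  SPL1 = 80.6 dB, r1 = 7.7 m, r2 = 33.8 m
Formula: SPL2 = SPL1 - 20 * log10(r2 / r1)
Compute ratio: r2 / r1 = 33.8 / 7.7 = 4.3896
Compute log10: log10(4.3896) = 0.642425
Compute drop: 20 * 0.642425 = 12.8485
SPL2 = 80.6 - 12.8485 = 67.75

67.75 dB


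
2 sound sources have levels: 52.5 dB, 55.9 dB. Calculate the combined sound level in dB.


Formula: L_total = 10 * log10( sum(10^(Li/10)) )
  Source 1: 10^(52.5/10) = 177827.941
  Source 2: 10^(55.9/10) = 389045.145
Sum of linear values = 566873.086
L_total = 10 * log10(566873.086) = 57.53

57.53 dB


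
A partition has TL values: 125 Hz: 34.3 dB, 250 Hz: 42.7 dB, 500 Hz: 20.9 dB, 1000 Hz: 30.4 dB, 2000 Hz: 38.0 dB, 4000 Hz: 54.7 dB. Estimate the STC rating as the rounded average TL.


Given TL values at each frequency:
  125 Hz: 34.3 dB
  250 Hz: 42.7 dB
  500 Hz: 20.9 dB
  1000 Hz: 30.4 dB
  2000 Hz: 38.0 dB
  4000 Hz: 54.7 dB
Formula: STC ~ round(average of TL values)
Sum = 34.3 + 42.7 + 20.9 + 30.4 + 38.0 + 54.7 = 221.0
Average = 221.0 / 6 = 36.83
Rounded: 37

37


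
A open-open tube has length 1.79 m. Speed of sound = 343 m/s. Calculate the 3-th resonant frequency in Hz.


Given values:
  Tube type: open-open, L = 1.79 m, c = 343 m/s, n = 3
Formula: f_n = n * c / (2 * L)
Compute 2 * L = 2 * 1.79 = 3.58
f = 3 * 343 / 3.58
f = 287.43

287.43 Hz


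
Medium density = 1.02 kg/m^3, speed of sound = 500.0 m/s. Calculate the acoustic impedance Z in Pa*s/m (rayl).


Given values:
  rho = 1.02 kg/m^3
  c = 500.0 m/s
Formula: Z = rho * c
Z = 1.02 * 500.0
Z = 510.0

510.0 rayl


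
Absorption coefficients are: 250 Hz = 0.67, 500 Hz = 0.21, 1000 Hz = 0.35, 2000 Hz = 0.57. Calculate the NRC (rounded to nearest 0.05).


Given values:
  a_250 = 0.67, a_500 = 0.21
  a_1000 = 0.35, a_2000 = 0.57
Formula: NRC = (a250 + a500 + a1000 + a2000) / 4
Sum = 0.67 + 0.21 + 0.35 + 0.57 = 1.8
NRC = 1.8 / 4 = 0.45
Rounded to nearest 0.05: 0.45

0.45


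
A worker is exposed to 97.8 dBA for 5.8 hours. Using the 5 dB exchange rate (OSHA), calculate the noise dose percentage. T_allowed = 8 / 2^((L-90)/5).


Given values:
  L = 97.8 dBA, T = 5.8 hours
Formula: T_allowed = 8 / 2^((L - 90) / 5)
Compute exponent: (97.8 - 90) / 5 = 1.56
Compute 2^(1.56) = 2.948538
T_allowed = 8 / 2.948538 = 2.713209 hours
Dose = (T / T_allowed) * 100
Dose = (5.8 / 2.713209) * 100 = 213.77

213.77 %


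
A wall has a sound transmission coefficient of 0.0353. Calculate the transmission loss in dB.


Given values:
  tau = 0.0353
Formula: TL = 10 * log10(1 / tau)
Compute 1 / tau = 1 / 0.0353 = 28.3286
Compute log10(28.3286) = 1.452225
TL = 10 * 1.452225 = 14.52

14.52 dB


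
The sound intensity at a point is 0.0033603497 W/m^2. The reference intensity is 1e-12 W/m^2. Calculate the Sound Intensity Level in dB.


Given values:
  I = 0.0033603497 W/m^2
  I_ref = 1e-12 W/m^2
Formula: SIL = 10 * log10(I / I_ref)
Compute ratio: I / I_ref = 3360349700
Compute log10: log10(3360349700) = 9.526384
Multiply: SIL = 10 * 9.526384 = 95.26

95.26 dB


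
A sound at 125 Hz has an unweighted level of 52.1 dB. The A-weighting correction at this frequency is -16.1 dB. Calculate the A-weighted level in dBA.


Given values:
  SPL = 52.1 dB
  A-weighting at 125 Hz = -16.1 dB
Formula: L_A = SPL + A_weight
L_A = 52.1 + (-16.1)
L_A = 36.0

36.0 dBA


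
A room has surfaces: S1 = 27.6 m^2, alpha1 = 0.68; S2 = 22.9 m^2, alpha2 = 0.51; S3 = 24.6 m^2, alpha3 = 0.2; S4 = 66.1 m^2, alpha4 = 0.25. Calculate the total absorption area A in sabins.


Given surfaces:
  Surface 1: 27.6 * 0.68 = 18.768
  Surface 2: 22.9 * 0.51 = 11.679
  Surface 3: 24.6 * 0.2 = 4.92
  Surface 4: 66.1 * 0.25 = 16.525
Formula: A = sum(Si * alpha_i)
A = 18.768 + 11.679 + 4.92 + 16.525
A = 51.89

51.89 sabins


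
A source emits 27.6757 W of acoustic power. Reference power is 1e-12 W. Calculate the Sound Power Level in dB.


Given values:
  W = 27.6757 W
  W_ref = 1e-12 W
Formula: SWL = 10 * log10(W / W_ref)
Compute ratio: W / W_ref = 27675700000000
Compute log10: log10(27675700000000) = 13.442099
Multiply: SWL = 10 * 13.442099 = 134.42

134.42 dB


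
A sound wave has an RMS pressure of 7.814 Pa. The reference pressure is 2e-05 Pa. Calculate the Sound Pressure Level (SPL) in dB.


Given values:
  p = 7.814 Pa
  p_ref = 2e-05 Pa
Formula: SPL = 20 * log10(p / p_ref)
Compute ratio: p / p_ref = 7.814 / 2e-05 = 390700
Compute log10: log10(390700) = 5.591843
Multiply: SPL = 20 * 5.591843 = 111.84

111.84 dB


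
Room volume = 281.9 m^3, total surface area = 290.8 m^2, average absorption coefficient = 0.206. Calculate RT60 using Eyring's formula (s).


Given values:
  V = 281.9 m^3, S = 290.8 m^2, alpha = 0.206
Formula: RT60 = 0.161 * V / (-S * ln(1 - alpha))
Compute ln(1 - 0.206) = ln(0.794) = -0.230672
Denominator: -290.8 * -0.230672 = 67.0794
Numerator: 0.161 * 281.9 = 45.3859
RT60 = 45.3859 / 67.0794 = 0.677

0.677 s


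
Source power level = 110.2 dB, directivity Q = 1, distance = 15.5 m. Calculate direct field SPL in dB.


Given values:
  Lw = 110.2 dB, Q = 1, r = 15.5 m
Formula: SPL = Lw + 10 * log10(Q / (4 * pi * r^2))
Compute 4 * pi * r^2 = 4 * pi * 15.5^2 = 3019.0705
Compute Q / denom = 1 / 3019.0705 = 0.00033123
Compute 10 * log10(0.00033123) = -34.7987
SPL = 110.2 + (-34.7987) = 75.4

75.4 dB


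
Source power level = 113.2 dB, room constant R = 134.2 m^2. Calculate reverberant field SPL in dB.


Given values:
  Lw = 113.2 dB, R = 134.2 m^2
Formula: SPL = Lw + 10 * log10(4 / R)
Compute 4 / R = 4 / 134.2 = 0.029806
Compute 10 * log10(0.029806) = -15.257
SPL = 113.2 + (-15.257) = 97.94

97.94 dB


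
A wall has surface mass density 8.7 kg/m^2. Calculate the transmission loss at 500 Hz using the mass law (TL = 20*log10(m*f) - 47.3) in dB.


Given values:
  m = 8.7 kg/m^2, f = 500 Hz
Formula: TL = 20 * log10(m * f) - 47.3
Compute m * f = 8.7 * 500 = 4350.0
Compute log10(4350.0) = 3.638489
Compute 20 * 3.638489 = 72.7698
TL = 72.7698 - 47.3 = 25.47

25.47 dB


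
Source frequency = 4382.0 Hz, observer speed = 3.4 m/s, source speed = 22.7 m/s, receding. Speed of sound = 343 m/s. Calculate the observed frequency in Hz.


Given values:
  f_s = 4382.0 Hz, v_o = 3.4 m/s, v_s = 22.7 m/s
  Direction: receding
Formula: f_o = f_s * (c - v_o) / (c + v_s)
Numerator: c - v_o = 343 - 3.4 = 339.6
Denominator: c + v_s = 343 + 22.7 = 365.7
f_o = 4382.0 * 339.6 / 365.7 = 4069.26

4069.26 Hz


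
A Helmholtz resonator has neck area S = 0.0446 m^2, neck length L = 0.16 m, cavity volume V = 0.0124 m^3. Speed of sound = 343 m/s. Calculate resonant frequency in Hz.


Given values:
  S = 0.0446 m^2, L = 0.16 m, V = 0.0124 m^3, c = 343 m/s
Formula: f = (c / (2*pi)) * sqrt(S / (V * L))
Compute V * L = 0.0124 * 0.16 = 0.001984
Compute S / (V * L) = 0.0446 / 0.001984 = 22.4798
Compute sqrt(22.4798) = 4.741287
Compute c / (2*pi) = 343 / 6.283185 = 54.590148
f = 54.590148 * 4.741287 = 258.83

258.83 Hz


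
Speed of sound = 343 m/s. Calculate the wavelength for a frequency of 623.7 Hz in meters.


Given values:
  c = 343 m/s, f = 623.7 Hz
Formula: lambda = c / f
lambda = 343 / 623.7
lambda = 0.5499

0.5499 m


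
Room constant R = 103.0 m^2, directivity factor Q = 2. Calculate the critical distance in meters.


Given values:
  R = 103.0 m^2, Q = 2
Formula: d_c = 0.141 * sqrt(Q * R)
Compute Q * R = 2 * 103.0 = 206.0
Compute sqrt(206.0) = 14.3527
d_c = 0.141 * 14.3527 = 2.024

2.024 m


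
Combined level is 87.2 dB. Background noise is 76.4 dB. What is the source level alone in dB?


Given values:
  L_total = 87.2 dB, L_bg = 76.4 dB
Formula: L_source = 10 * log10(10^(L_total/10) - 10^(L_bg/10))
Convert to linear:
  10^(87.2/10) = 524807460.2498
  10^(76.4/10) = 43651583.224
Difference: 524807460.2498 - 43651583.224 = 481155877.0258
L_source = 10 * log10(481155877.0258) = 86.82

86.82 dB


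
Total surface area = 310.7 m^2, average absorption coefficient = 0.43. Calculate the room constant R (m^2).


Given values:
  S = 310.7 m^2, alpha = 0.43
Formula: R = S * alpha / (1 - alpha)
Numerator: 310.7 * 0.43 = 133.601
Denominator: 1 - 0.43 = 0.57
R = 133.601 / 0.57 = 234.39

234.39 m^2


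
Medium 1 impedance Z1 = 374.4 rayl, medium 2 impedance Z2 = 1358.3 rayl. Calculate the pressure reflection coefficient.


Given values:
  Z1 = 374.4 rayl, Z2 = 1358.3 rayl
Formula: R = (Z2 - Z1) / (Z2 + Z1)
Numerator: Z2 - Z1 = 1358.3 - 374.4 = 983.9
Denominator: Z2 + Z1 = 1358.3 + 374.4 = 1732.7
R = 983.9 / 1732.7 = 0.5678

0.5678


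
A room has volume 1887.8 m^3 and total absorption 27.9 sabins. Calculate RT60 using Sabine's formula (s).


Given values:
  V = 1887.8 m^3
  A = 27.9 sabins
Formula: RT60 = 0.161 * V / A
Numerator: 0.161 * 1887.8 = 303.9358
RT60 = 303.9358 / 27.9 = 10.894

10.894 s


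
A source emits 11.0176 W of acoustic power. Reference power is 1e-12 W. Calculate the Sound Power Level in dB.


Given values:
  W = 11.0176 W
  W_ref = 1e-12 W
Formula: SWL = 10 * log10(W / W_ref)
Compute ratio: W / W_ref = 11017600000000
Compute log10: log10(11017600000000) = 13.042087
Multiply: SWL = 10 * 13.042087 = 130.42

130.42 dB


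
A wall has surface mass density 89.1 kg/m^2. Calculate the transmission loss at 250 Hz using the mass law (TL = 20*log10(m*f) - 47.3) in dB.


Given values:
  m = 89.1 kg/m^2, f = 250 Hz
Formula: TL = 20 * log10(m * f) - 47.3
Compute m * f = 89.1 * 250 = 22275.0
Compute log10(22275.0) = 4.347818
Compute 20 * 4.347818 = 86.9564
TL = 86.9564 - 47.3 = 39.66

39.66 dB
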